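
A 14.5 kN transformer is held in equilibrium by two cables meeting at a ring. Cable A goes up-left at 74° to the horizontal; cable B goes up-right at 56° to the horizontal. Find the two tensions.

ΣF_x = 0: −T_A·cos74° + T_B·cos56° = 0 → T_B = 0.49292·T_A.
ΣF_y = 0: T_A·sin74° + T_B·sin56° = 14.5.
Substitute: T_A·(0.961262 + 0.49292·0.829038) = 14.5 → T_A = 10.5846 ≈ 10.58 kN.
Then T_B = 0.49292 × 10.5846 = 5.217 kN.

T_A = 10.58 kN, T_B = 5.217 kN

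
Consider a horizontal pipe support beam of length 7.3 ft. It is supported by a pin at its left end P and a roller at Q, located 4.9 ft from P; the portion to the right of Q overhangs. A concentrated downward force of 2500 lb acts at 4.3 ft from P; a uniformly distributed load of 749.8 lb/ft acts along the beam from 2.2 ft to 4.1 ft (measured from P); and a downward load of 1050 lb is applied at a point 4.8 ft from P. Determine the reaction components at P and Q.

P_x = 0, P_y = 836.3 lb, Q_y = 4138 lb

Resultant of the distributed load: 749.8 × 1.9 = 1424.62 lb at 3.15 ft from P.
Moments about P: Q_y·4.9 − 2500·4.3 − (749.8·1.9)·3.15 − 1050·4.8 = 0 → Q_y = 20277.553/4.9 = 4138.28 ≈ 4138 lb.
ΣF_y = 0: P_y + 4138.28 − 2500 − 749.8·1.9 − 1050 = 0 → P_y = 836.3 lb.
ΣF_x = 0: no horizontal applied forces, so P_x = 0.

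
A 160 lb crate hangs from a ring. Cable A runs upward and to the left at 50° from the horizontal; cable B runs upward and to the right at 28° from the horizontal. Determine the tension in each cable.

T_A = 144.4 lb, T_B = 105.1 lb

ΣF_x = 0: −T_A·cos50° + T_B·cos28° = 0 → T_B = 0.728002·T_A.
ΣF_y = 0: T_A·sin50° + T_B·sin28° = 160.
Substitute: T_A·(0.766044 + 0.728002·0.469472) = 160 → T_A = 144.428 ≈ 144.4 lb.
Then T_B = 0.728002 × 144.428 = 105.1 lb.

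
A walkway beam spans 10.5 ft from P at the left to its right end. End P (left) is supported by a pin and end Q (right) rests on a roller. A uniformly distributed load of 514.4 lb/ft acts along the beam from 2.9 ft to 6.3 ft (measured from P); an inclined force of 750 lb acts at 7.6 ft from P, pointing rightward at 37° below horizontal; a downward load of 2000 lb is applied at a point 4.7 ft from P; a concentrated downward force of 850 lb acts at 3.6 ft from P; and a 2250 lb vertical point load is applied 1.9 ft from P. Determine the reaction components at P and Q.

Resultant of the distributed load: 514.4 × 3.4 = 1748.96 lb at 4.6 ft from P.
Taking moments about P: Q_y·10.5 − (514.4·3.4)·4.6 − 750·sin37°·7.6 − 2000·4.7 − 850·3.6 − 2250·1.9 = 0 → Q_y = 28210.6/10.5 = 2686.72 ≈ 2687 lb.
ΣF_y = 0: P_y + 2686.72 − 514.4·3.4 − 750·sin37° − 2000 − 850 − 2250 = 0 → P_y = 4614 lb.
ΣF_x = 0: P_x + 750·cos37° = 0 → P_x = -599.0 lb.

P_x = -599.0 lb, P_y = 4614 lb, Q_y = 2687 lb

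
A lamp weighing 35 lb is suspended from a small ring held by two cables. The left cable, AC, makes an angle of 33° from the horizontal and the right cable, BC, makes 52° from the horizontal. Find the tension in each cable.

T_AC = 21.63 lb, T_BC = 29.47 lb

ΣF_x = 0: −T_AC·cos33° + T_BC·cos52° = 0 → T_BC = 1.36223·T_AC.
ΣF_y = 0: T_AC·sin33° + T_BC·sin52° = 35.
Substitute: T_AC·(0.544639 + 1.36223·0.788011) = 35 → T_AC = 21.6304 ≈ 21.63 lb.
Then T_BC = 1.36223 × 21.6304 = 29.47 lb.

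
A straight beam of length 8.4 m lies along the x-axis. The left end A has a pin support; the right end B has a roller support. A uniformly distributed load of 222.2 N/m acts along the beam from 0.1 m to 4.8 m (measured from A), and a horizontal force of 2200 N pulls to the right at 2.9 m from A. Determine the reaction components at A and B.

Resultant of the distributed load: 222.2 × 4.7 = 1044.34 N at 2.45 m from A.
ΣM about A: B_y·8.4 − (222.2·4.7)·2.45 = 0 → B_y = 2558.633/8.4 = 304.599 ≈ 304.6 N.
ΣF_y = 0: A_y + 304.599 − 222.2·4.7 = 0 → A_y = 739.7 N.
ΣF_x = 0: A_x + 2200 = 0 → A_x = -2200 N.

A_x = -2200 N, A_y = 739.7 N, B_y = 304.6 N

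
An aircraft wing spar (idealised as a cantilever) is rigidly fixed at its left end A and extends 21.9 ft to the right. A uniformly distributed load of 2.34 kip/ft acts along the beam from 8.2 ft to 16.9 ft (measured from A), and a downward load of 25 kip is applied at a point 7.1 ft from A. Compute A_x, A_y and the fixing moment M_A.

A_x = 0, A_y = 45.36 kip, M_A = 433.0 kip·ft

Resultant of the distributed load: 2.34 × 8.7 = 20.358 kip at 12.55 ft from A.
ΣF_x = 0: A_x = 0.
ΣF_y = 0: A_y − 2.34·8.7 − 25 = 0 → A_y = 45.36 kip.
ΣM about A: M_A − (2.34·8.7)·12.55 − 25·7.1 = 0 → M_A = 433.0 kip·ft.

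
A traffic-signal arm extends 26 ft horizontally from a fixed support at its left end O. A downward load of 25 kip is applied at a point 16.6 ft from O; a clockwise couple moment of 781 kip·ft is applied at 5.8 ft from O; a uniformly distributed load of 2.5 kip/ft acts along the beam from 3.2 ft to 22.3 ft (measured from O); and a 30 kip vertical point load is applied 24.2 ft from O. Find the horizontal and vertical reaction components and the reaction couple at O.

O_x = 0, O_y = 102.8 kip, M_O = 2531 kip·ft

Resultant of the distributed load: 2.5 × 19.1 = 47.75 kip at 12.75 ft from O.
ΣF_x = 0: O_x = 0.
ΣF_y = 0: O_y − 25 − 2.5·19.1 − 30 = 0 → O_y = 102.8 kip.
ΣM about O: M_O − 25·16.6 − 781 − (2.5·19.1)·12.75 − 30·24.2 = 0 → M_O = 2531 kip·ft.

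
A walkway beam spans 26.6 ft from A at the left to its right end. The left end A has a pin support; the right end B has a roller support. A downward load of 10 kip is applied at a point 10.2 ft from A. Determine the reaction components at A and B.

A_x = 0, A_y = 6.165 kip, B_y = 3.835 kip

ΣM about A: B_y·26.6 − 10·10.2 = 0 → B_y = 102/26.6 = 3.83459 ≈ 3.835 kip.
ΣF_y = 0: A_y + 3.83459 − 10 = 0 → A_y = 6.165 kip.
ΣF_x = 0: no horizontal applied forces, so A_x = 0.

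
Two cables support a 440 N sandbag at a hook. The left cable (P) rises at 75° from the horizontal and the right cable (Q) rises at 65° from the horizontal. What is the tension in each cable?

ΣF_x = 0: −T_P·cos75° + T_Q·cos65° = 0 → T_Q = 0.612418·T_P.
ΣF_y = 0: T_P·sin75° + T_Q·sin65° = 440.
Substitute: T_P·(0.965926 + 0.612418·0.906308) = 440 → T_P = 289.29 ≈ 289.3 N.
Then T_Q = 0.612418 × 289.29 = 177.2 N.

T_P = 289.3 N, T_Q = 177.2 N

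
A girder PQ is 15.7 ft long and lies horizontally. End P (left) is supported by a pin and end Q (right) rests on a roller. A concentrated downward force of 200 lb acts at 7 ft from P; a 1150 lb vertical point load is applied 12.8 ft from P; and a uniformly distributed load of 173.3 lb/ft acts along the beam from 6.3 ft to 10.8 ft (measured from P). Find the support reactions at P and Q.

P_x = 0, P_y = 678.4 lb, Q_y = 1451 lb

Resultant of the distributed load: 173.3 × 4.5 = 779.85 lb at 8.55 ft from P.
Moments about P: Q_y·15.7 − 200·7 − 1150·12.8 − (173.3·4.5)·8.55 = 0 → Q_y = 22787.7175/15.7 = 1451.45 ≈ 1451 lb.
ΣF_y = 0: P_y + 1451.45 − 200 − 1150 − 173.3·4.5 = 0 → P_y = 678.4 lb.
ΣF_x = 0: no horizontal applied forces, so P_x = 0.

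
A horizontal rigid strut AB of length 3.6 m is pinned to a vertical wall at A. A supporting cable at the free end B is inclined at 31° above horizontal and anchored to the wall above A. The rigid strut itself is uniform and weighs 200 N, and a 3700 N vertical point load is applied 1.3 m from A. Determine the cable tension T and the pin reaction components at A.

ΣM about A: T·sin31°·3.6 − 200·1.8 − 3700·1.3 = 0 → T = 5170/(3.6·0.515038) = 2788.36 ≈ 2788 N.
ΣF_x = 0: A_x − T·cos31° = 0 → A_x = 2788.36 × 0.857167 = 2390 N.
ΣF_y = 0: A_y + T·sin31° − 200 − 3700 = 0 → A_y = 3900 − 2788.36 × 0.515038 = 2464 N.

T = 2788 N, A_x = 2390 N, A_y = 2464 N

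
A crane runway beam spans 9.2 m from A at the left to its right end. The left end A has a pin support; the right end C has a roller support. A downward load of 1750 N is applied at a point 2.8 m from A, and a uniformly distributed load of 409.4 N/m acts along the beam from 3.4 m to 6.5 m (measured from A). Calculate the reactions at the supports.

A_x = 0, A_y = 1804 N, C_y = 1215 N

Resultant of the distributed load: 409.4 × 3.1 = 1269.14 N at 4.95 m from A.
Moments about A: C_y·9.2 − 1750·2.8 − (409.4·3.1)·4.95 = 0 → C_y = 11182.243/9.2 = 1215.46 ≈ 1215 N.
ΣF_y = 0: A_y + 1215.46 − 1750 − 409.4·3.1 = 0 → A_y = 1804 N.
ΣF_x = 0: no horizontal applied forces, so A_x = 0.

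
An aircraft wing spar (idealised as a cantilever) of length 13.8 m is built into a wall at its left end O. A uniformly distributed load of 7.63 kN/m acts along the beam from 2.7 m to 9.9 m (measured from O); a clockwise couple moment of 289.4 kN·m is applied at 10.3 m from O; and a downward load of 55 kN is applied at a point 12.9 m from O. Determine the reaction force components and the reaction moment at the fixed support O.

O_x = 0, O_y = 109.9 kN, M_O = 1345 kN·m

Resultant of the distributed load: 7.63 × 7.2 = 54.936 kN at 6.3 m from O.
ΣF_x = 0: O_x = 0.
ΣF_y = 0: O_y − 7.63·7.2 − 55 = 0 → O_y = 109.9 kN.
ΣM about O: M_O − (7.63·7.2)·6.3 − 289.4 − 55·12.9 = 0 → M_O = 1345 kN·m.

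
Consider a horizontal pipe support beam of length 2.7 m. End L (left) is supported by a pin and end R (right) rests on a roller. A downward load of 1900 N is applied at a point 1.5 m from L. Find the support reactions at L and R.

Taking moments about L: R_y·2.7 − 1900·1.5 = 0 → R_y = 2850/2.7 = 1055.56 ≈ 1056 N.
ΣF_y = 0: L_y + 1055.56 − 1900 = 0 → L_y = 844.4 N.
ΣF_x = 0: no horizontal applied forces, so L_x = 0.

L_x = 0, L_y = 844.4 N, R_y = 1056 N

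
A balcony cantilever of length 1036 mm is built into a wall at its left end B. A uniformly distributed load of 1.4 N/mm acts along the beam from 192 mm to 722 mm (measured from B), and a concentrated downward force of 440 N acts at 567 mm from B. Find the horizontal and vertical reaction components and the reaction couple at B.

B_x = 0, B_y = 1182 N, M_B = 588600 N·mm

Resultant of the distributed load: 1.4 × 530 = 742 N at 457 mm from B.
ΣF_x = 0: B_x = 0.
ΣF_y = 0: B_y − 1.4·530 − 440 = 0 → B_y = 1182 N.
ΣM about B: M_B − (1.4·530)·457 − 440·567 = 0 → M_B = 588600 N·mm.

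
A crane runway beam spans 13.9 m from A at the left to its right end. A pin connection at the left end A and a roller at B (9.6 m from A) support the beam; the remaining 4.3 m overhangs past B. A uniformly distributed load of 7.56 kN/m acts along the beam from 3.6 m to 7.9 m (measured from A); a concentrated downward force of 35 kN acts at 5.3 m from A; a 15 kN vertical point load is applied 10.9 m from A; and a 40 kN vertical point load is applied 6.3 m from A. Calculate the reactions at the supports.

Resultant of the distributed load: 7.56 × 4.3 = 32.508 kN at 5.75 m from A.
ΣM about A: B_y·9.6 − (7.56·4.3)·5.75 − 35·5.3 − 15·10.9 − 40·6.3 = 0 → B_y = 787.921/9.6 = 82.0751 ≈ 82.08 kN.
ΣF_y = 0: A_y + 82.0751 − 7.56·4.3 − 35 − 15 − 40 = 0 → A_y = 40.43 kN.
ΣF_x = 0: no horizontal applied forces, so A_x = 0.

A_x = 0, A_y = 40.43 kN, B_y = 82.08 kN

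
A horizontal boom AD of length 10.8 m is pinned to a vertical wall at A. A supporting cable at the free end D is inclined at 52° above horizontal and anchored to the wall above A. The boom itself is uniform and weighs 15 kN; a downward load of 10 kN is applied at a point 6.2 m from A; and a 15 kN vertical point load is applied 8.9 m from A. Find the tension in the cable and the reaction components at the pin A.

ΣM about A: T·sin52°·10.8 − 15·5.4 − 10·6.2 − 15·8.9 = 0 → T = 276.5/(10.8·0.788011) = 32.4892 ≈ 32.49 kN.
ΣF_x = 0: A_x − T·cos52° = 0 → A_x = 32.4892 × 0.615661 = 20.00 kN.
ΣF_y = 0: A_y + T·sin52° − 15 − 10 − 15 = 0 → A_y = 40 − 32.4892 × 0.788011 = 14.40 kN.

T = 32.49 kN, A_x = 20.00 kN, A_y = 14.40 kN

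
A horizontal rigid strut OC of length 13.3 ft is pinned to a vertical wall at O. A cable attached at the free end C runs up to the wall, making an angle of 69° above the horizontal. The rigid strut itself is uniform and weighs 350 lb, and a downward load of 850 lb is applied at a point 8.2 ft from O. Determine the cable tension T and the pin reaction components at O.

ΣM about O: T·sin69°·13.3 − 350·6.65 − 850·8.2 = 0 → T = 9297.5/(13.3·0.93358) = 748.795 ≈ 748.8 lb.
ΣF_x = 0: O_x − T·cos69° = 0 → O_x = 748.795 × 0.358368 = 268.3 lb.
ΣF_y = 0: O_y + T·sin69° − 350 − 850 = 0 → O_y = 1200 − 748.795 × 0.93358 = 500.9 lb.

T = 748.8 lb, O_x = 268.3 lb, O_y = 500.9 lb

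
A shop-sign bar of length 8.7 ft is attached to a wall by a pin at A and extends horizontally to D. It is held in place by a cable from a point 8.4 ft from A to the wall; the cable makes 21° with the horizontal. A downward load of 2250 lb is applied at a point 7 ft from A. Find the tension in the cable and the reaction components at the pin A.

T = 5232 lb, A_x = 4885 lb, A_y = 375.0 lb

ΣM about A: T·sin21°·8.4 − 2250·7 = 0 → T = 15750/(8.4·0.358368) = 5232.05 ≈ 5232 lb.
ΣF_x = 0: A_x − T·cos21° = 0 → A_x = 5232.05 × 0.93358 = 4885 lb.
ΣF_y = 0: A_y + T·sin21° − 2250 = 0 → A_y = 2250 − 5232.05 × 0.358368 = 375.0 lb.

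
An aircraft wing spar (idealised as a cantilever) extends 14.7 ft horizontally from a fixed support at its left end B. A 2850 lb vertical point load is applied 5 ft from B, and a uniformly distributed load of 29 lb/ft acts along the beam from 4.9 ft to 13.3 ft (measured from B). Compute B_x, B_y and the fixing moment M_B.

Resultant of the distributed load: 29 × 8.4 = 243.6 lb at 9.1 ft from B.
ΣF_x = 0: B_x = 0.
ΣF_y = 0: B_y − 2850 − 29·8.4 = 0 → B_y = 3094 lb.
ΣM about B: M_B − 2850·5 − (29·8.4)·9.1 = 0 → M_B = 16470 lb·ft.

B_x = 0, B_y = 3094 lb, M_B = 16470 lb·ft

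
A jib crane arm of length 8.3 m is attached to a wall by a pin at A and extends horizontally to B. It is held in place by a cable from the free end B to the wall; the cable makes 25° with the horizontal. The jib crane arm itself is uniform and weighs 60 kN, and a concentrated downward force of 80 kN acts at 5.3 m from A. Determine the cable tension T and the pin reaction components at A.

T = 191.9 kN, A_x = 173.9 kN, A_y = 58.92 kN

ΣM about A: T·sin25°·8.3 − 60·4.15 − 80·5.3 = 0 → T = 673/(8.3·0.422618) = 191.862 ≈ 191.9 kN.
ΣF_x = 0: A_x − T·cos25° = 0 → A_x = 191.862 × 0.906308 = 173.9 kN.
ΣF_y = 0: A_y + T·sin25° − 60 − 80 = 0 → A_y = 140 − 191.862 × 0.422618 = 58.92 kN.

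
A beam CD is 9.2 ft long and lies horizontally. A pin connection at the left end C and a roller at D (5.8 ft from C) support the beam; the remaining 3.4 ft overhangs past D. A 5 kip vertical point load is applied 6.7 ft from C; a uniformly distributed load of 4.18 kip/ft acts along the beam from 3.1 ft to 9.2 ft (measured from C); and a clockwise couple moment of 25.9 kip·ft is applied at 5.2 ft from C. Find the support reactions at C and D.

Resultant of the distributed load: 4.18 × 6.1 = 25.498 kip at 6.15 ft from C.
ΣM about C: D_y·5.8 − 5·6.7 − (4.18·6.1)·6.15 − 25.9 = 0 → D_y = 216.2127/5.8 = 37.2781 ≈ 37.28 kip.
ΣF_y = 0: C_y + 37.2781 − 5 − 4.18·6.1 = 0 → C_y = -6.780 kip.
ΣF_x = 0: no horizontal applied forces, so C_x = 0.

C_x = 0, C_y = -6.780 kip, D_y = 37.28 kip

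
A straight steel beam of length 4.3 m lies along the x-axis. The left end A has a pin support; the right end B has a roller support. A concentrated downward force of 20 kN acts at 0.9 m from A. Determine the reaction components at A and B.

A_x = 0, A_y = 15.81 kN, B_y = 4.186 kN

ΣM about A: B_y·4.3 − 20·0.9 = 0 → B_y = 18/4.3 = 4.18605 ≈ 4.186 kN.
ΣF_y = 0: A_y + 4.18605 − 20 = 0 → A_y = 15.81 kN.
ΣF_x = 0: no horizontal applied forces, so A_x = 0.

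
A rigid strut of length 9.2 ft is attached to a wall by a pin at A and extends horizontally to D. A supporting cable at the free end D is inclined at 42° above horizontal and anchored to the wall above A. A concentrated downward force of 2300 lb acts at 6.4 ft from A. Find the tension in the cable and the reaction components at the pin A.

T = 2391 lb, A_x = 1777 lb, A_y = 700.0 lb

ΣM about A: T·sin42°·9.2 − 2300·6.4 = 0 → T = 14720/(9.2·0.669131) = 2391.16 ≈ 2391 lb.
ΣF_x = 0: A_x − T·cos42° = 0 → A_x = 2391.16 × 0.743145 = 1777 lb.
ΣF_y = 0: A_y + T·sin42° − 2300 = 0 → A_y = 2300 − 2391.16 × 0.669131 = 700.0 lb.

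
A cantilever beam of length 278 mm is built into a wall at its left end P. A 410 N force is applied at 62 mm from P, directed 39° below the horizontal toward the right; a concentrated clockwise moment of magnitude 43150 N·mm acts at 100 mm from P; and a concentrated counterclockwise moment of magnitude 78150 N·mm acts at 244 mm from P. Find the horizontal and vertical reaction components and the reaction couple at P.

P_x = -318.6 N, P_y = 258.0 N, M_P = -19000 N·mm

ΣF_x = 0: P_x + 410·cos39° = 0 → P_x = -318.6 N.
ΣF_y = 0: P_y − 410·sin39° = 0 → P_y = 258.0 N.
ΣM about P: M_P − 410·sin39°·62 − 43150 + 78150 = 0 → M_P = -19000 N·mm.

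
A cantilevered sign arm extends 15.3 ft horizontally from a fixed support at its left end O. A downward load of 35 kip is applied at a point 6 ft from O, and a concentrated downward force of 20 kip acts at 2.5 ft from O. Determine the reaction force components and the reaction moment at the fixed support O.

ΣF_x = 0: O_x = 0.
ΣF_y = 0: O_y − 35 − 20 = 0 → O_y = 55.00 kip.
ΣM about O: M_O − 35·6 − 20·2.5 = 0 → M_O = 260.0 kip·ft.

O_x = 0, O_y = 55.00 kip, M_O = 260.0 kip·ft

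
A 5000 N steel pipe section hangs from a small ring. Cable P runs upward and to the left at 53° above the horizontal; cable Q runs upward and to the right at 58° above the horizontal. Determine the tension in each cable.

T_P = 2838 N, T_Q = 3223 N

ΣF_x = 0: −T_P·cos53° + T_Q·cos58° = 0 → T_Q = 1.13567·T_P.
ΣF_y = 0: T_P·sin53° + T_Q·sin58° = 5000.
Substitute: T_P·(0.798636 + 1.13567·0.848048) = 5000 → T_P = 2838.11 ≈ 2838 N.
Then T_Q = 1.13567 × 2838.11 = 3223 N.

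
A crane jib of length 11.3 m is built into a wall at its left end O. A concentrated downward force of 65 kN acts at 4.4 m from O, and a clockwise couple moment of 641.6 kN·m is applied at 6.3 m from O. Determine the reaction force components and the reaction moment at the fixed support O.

O_x = 0, O_y = 65.00 kN, M_O = 927.6 kN·m

ΣF_x = 0: O_x = 0.
ΣF_y = 0: O_y − 65 = 0 → O_y = 65.00 kN.
ΣM about O: M_O − 65·4.4 − 641.6 = 0 → M_O = 927.6 kN·m.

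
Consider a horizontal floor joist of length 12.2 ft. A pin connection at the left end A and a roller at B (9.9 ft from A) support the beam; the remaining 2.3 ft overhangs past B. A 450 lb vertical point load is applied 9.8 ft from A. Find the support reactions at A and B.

Moments about A: B_y·9.9 − 450·9.8 = 0 → B_y = 4410/9.9 = 445.455 ≈ 445.5 lb.
ΣF_y = 0: A_y + 445.455 − 450 = 0 → A_y = 4.545 lb.
ΣF_x = 0: no horizontal applied forces, so A_x = 0.

A_x = 0, A_y = 4.545 lb, B_y = 445.5 lb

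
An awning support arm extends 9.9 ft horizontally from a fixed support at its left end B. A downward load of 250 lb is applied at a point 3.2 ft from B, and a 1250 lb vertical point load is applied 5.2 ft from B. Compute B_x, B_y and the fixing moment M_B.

ΣF_x = 0: B_x = 0.
ΣF_y = 0: B_y − 250 − 1250 = 0 → B_y = 1500 lb.
ΣM about B: M_B − 250·3.2 − 1250·5.2 = 0 → M_B = 7300 lb·ft.

B_x = 0, B_y = 1500 lb, M_B = 7300 lb·ft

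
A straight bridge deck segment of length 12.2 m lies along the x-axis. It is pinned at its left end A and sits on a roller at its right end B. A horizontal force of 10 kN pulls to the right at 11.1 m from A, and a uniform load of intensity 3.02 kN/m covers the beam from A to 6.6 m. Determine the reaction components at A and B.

A_x = -10.00 kN, A_y = 14.54 kN, B_y = 5.391 kN

Resultant of the distributed load: 3.02 × 6.6 = 19.932 kN at 3.3 m from A.
Taking moments about A: B_y·12.2 − (3.02·6.6)·3.3 = 0 → B_y = 65.7756/12.2 = 5.39144 ≈ 5.391 kN.
ΣF_y = 0: A_y + 5.39144 − 3.02·6.6 = 0 → A_y = 14.54 kN.
ΣF_x = 0: A_x + 10 = 0 → A_x = -10.00 kN.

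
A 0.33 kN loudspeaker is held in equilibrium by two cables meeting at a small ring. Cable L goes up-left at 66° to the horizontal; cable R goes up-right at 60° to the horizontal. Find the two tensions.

ΣF_x = 0: −T_L·cos66° + T_R·cos60° = 0 → T_R = 0.813473·T_L.
ΣF_y = 0: T_L·sin66° + T_R·sin60° = 0.33.
Substitute: T_L·(0.913545 + 0.813473·0.866025) = 0.33 → T_L = 0.203951 ≈ 0.2040 kN.
Then T_R = 0.813473 × 0.203951 = 0.1659 kN.

T_L = 0.2040 kN, T_R = 0.1659 kN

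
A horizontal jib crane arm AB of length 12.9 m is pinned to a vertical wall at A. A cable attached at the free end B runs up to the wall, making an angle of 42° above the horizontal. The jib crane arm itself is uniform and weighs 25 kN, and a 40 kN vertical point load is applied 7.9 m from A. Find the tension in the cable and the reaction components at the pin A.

ΣM about A: T·sin42°·12.9 − 25·6.45 − 40·7.9 = 0 → T = 477.25/(12.9·0.669131) = 55.2898 ≈ 55.29 kN.
ΣF_x = 0: A_x − T·cos42° = 0 → A_x = 55.2898 × 0.743145 = 41.09 kN.
ΣF_y = 0: A_y + T·sin42° − 25 − 40 = 0 → A_y = 65 − 55.2898 × 0.669131 = 28.00 kN.

T = 55.29 kN, A_x = 41.09 kN, A_y = 28.00 kN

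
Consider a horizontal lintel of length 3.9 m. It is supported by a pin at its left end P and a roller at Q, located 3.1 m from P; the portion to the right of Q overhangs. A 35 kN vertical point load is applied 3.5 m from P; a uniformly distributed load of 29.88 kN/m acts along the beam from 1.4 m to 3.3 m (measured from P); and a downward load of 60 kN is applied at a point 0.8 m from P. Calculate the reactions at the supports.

P_x = 0, P_y = 53.74 kN, Q_y = 98.04 kN

Resultant of the distributed load: 29.88 × 1.9 = 56.772 kN at 2.35 m from P.
Taking moments about P: Q_y·3.1 − 35·3.5 − (29.88·1.9)·2.35 − 60·0.8 = 0 → Q_y = 303.9142/3.1 = 98.0368 ≈ 98.04 kN.
ΣF_y = 0: P_y + 98.0368 − 35 − 29.88·1.9 − 60 = 0 → P_y = 53.74 kN.
ΣF_x = 0: no horizontal applied forces, so P_x = 0.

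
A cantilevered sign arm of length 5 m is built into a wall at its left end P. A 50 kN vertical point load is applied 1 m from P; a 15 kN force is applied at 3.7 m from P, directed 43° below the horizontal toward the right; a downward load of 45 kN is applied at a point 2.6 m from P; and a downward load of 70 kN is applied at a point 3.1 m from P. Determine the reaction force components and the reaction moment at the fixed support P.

ΣF_x = 0: P_x + 15·cos43° = 0 → P_x = -10.97 kN.
ΣF_y = 0: P_y − 50 − 15·sin43° − 45 − 70 = 0 → P_y = 175.2 kN.
ΣM about P: M_P − 50·1 − 15·sin43°·3.7 − 45·2.6 − 70·3.1 = 0 → M_P = 421.9 kN·m.

P_x = -10.97 kN, P_y = 175.2 kN, M_P = 421.9 kN·m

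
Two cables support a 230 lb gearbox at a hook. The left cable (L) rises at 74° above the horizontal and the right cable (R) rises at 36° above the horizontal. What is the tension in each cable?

T_L = 198.0 lb, T_R = 67.47 lb

ΣF_x = 0: −T_L·cos74° + T_R·cos36° = 0 → T_R = 0.340707·T_L.
ΣF_y = 0: T_L·sin74° + T_R·sin36° = 230.
Substitute: T_L·(0.961262 + 0.340707·0.587785) = 230 → T_L = 198.016 ≈ 198.0 lb.
Then T_R = 0.340707 × 198.016 = 67.47 lb.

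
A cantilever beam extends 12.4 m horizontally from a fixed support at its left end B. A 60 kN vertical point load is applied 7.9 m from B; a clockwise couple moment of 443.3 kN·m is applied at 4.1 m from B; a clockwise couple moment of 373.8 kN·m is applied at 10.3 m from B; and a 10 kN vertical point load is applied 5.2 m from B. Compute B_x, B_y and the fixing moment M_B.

ΣF_x = 0: B_x = 0.
ΣF_y = 0: B_y − 60 − 10 = 0 → B_y = 70.00 kN.
ΣM about B: M_B − 60·7.9 − 443.3 − 373.8 − 10·5.2 = 0 → M_B = 1343 kN·m.

B_x = 0, B_y = 70.00 kN, M_B = 1343 kN·m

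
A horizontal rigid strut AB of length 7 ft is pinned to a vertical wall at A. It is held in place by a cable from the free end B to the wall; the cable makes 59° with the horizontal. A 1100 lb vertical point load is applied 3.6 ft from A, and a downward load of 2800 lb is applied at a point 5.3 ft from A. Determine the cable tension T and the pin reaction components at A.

T = 3133 lb, A_x = 1614 lb, A_y = 1214 lb

ΣM about A: T·sin59°·7 − 1100·3.6 − 2800·5.3 = 0 → T = 18800/(7·0.857167) = 3133.25 ≈ 3133 lb.
ΣF_x = 0: A_x − T·cos59° = 0 → A_x = 3133.25 × 0.515038 = 1614 lb.
ΣF_y = 0: A_y + T·sin59° − 1100 − 2800 = 0 → A_y = 3900 − 3133.25 × 0.857167 = 1214 lb.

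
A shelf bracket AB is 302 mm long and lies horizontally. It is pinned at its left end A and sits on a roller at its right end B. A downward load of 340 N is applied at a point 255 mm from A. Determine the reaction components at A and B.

ΣM about A: B_y·302 − 340·255 = 0 → B_y = 86700/302 = 287.086 ≈ 287.1 N.
ΣF_y = 0: A_y + 287.086 − 340 = 0 → A_y = 52.91 N.
ΣF_x = 0: no horizontal applied forces, so A_x = 0.

A_x = 0, A_y = 52.91 N, B_y = 287.1 N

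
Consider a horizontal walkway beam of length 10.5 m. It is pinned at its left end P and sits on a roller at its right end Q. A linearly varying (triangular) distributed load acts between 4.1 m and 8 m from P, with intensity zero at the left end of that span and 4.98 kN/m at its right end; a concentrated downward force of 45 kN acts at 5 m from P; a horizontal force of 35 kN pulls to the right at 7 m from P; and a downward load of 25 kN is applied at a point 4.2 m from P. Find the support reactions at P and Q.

P_x = -35.00 kN, P_y = 42.09 kN, Q_y = 37.63 kN

Resultant of the triangular load: ½ × 4.98 × 3.9 = 9.711 kN, acting at 6.7 m from P (one-third of the span from the peak).
Moments about P: Q_y·10.5 − (½·4.98·3.9)·6.7 − 45·5 − 25·4.2 = 0 → Q_y = 395.0637/10.5 = 37.6251 ≈ 37.63 kN.
ΣF_y = 0: P_y + 37.6251 − ½·4.98·3.9 − 45 − 25 = 0 → P_y = 42.09 kN.
ΣF_x = 0: P_x + 35 = 0 → P_x = -35.00 kN.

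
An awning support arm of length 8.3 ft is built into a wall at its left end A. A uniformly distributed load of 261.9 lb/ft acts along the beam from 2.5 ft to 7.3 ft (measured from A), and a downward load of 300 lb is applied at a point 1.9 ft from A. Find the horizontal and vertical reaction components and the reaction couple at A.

Resultant of the distributed load: 261.9 × 4.8 = 1257.12 lb at 4.9 ft from A.
ΣF_x = 0: A_x = 0.
ΣF_y = 0: A_y − 261.9·4.8 − 300 = 0 → A_y = 1557 lb.
ΣM about A: M_A − (261.9·4.8)·4.9 − 300·1.9 = 0 → M_A = 6730 lb·ft.

A_x = 0, A_y = 1557 lb, M_A = 6730 lb·ft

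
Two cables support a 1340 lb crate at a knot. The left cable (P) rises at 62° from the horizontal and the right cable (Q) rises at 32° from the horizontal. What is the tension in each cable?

T_P = 1139 lb, T_Q = 630.6 lb

ΣF_x = 0: −T_P·cos62° + T_Q·cos32° = 0 → T_Q = 0.553591·T_P.
ΣF_y = 0: T_P·sin62° + T_Q·sin32° = 1340.
Substitute: T_P·(0.882948 + 0.553591·0.529919) = 1340 → T_P = 1139.16 ≈ 1139 lb.
Then T_Q = 0.553591 × 1139.16 = 630.6 lb.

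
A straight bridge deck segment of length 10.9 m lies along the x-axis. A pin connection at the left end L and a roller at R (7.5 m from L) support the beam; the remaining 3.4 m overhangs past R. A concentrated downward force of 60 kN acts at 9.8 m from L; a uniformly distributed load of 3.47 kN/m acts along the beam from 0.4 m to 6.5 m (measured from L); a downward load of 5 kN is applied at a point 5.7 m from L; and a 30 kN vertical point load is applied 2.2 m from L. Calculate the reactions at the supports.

Resultant of the distributed load: 3.47 × 6.1 = 21.167 kN at 3.45 m from L.
Taking moments about L: R_y·7.5 − 60·9.8 − (3.47·6.1)·3.45 − 5·5.7 − 30·2.2 = 0 → R_y = 755.52615/7.5 = 100.737 ≈ 100.7 kN.
ΣF_y = 0: L_y + 100.737 − 60 − 3.47·6.1 − 5 − 30 = 0 → L_y = 15.43 kN.
ΣF_x = 0: no horizontal applied forces, so L_x = 0.

L_x = 0, L_y = 15.43 kN, R_y = 100.7 kN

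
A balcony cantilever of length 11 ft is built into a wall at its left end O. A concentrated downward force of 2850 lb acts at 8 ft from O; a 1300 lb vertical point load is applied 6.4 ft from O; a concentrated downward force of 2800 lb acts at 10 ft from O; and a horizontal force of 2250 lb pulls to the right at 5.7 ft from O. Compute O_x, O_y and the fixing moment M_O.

O_x = -2250 lb, O_y = 6950 lb, M_O = 59120 lb·ft

ΣF_x = 0: O_x + 2250 = 0 → O_x = -2250 lb.
ΣF_y = 0: O_y − 2850 − 1300 − 2800 = 0 → O_y = 6950 lb.
ΣM about O: M_O − 2850·8 − 1300·6.4 − 2800·10 = 0 → M_O = 59120 lb·ft.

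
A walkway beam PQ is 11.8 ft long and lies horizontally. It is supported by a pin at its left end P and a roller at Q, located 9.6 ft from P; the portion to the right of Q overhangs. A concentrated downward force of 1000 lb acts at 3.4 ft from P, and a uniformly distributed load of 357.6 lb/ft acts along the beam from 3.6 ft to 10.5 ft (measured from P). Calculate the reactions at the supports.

P_x = 0, P_y = 1301 lb, Q_y = 2166 lb

Resultant of the distributed load: 357.6 × 6.9 = 2467.44 lb at 7.05 ft from P.
ΣM about P: Q_y·9.6 − 1000·3.4 − (357.6·6.9)·7.05 = 0 → Q_y = 20795.452/9.6 = 2166.19 ≈ 2166 lb.
ΣF_y = 0: P_y + 2166.19 − 1000 − 357.6·6.9 = 0 → P_y = 1301 lb.
ΣF_x = 0: no horizontal applied forces, so P_x = 0.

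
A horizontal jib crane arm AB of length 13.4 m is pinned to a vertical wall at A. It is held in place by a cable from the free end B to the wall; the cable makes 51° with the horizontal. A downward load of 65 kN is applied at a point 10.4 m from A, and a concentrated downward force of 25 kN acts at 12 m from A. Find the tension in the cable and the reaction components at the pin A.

T = 93.72 kN, A_x = 58.98 kN, A_y = 17.16 kN

ΣM about A: T·sin51°·13.4 − 65·10.4 − 25·12 = 0 → T = 976/(13.4·0.777146) = 93.7222 ≈ 93.72 kN.
ΣF_x = 0: A_x − T·cos51° = 0 → A_x = 93.7222 × 0.62932 = 58.98 kN.
ΣF_y = 0: A_y + T·sin51° − 65 − 25 = 0 → A_y = 90 − 93.7222 × 0.777146 = 17.16 kN.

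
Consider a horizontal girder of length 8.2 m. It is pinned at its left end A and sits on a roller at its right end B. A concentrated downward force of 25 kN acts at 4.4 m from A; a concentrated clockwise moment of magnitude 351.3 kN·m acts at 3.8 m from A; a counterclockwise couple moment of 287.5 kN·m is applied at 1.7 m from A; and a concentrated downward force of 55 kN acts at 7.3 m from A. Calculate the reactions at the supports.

A_x = 0, A_y = 9.841 kN, B_y = 70.16 kN

ΣM about A: B_y·8.2 − 25·4.4 − 351.3 + 287.5 − 55·7.3 = 0 → B_y = 575.3/8.2 = 70.1585 ≈ 70.16 kN.
ΣF_y = 0: A_y + 70.1585 − 25 − 55 = 0 → A_y = 9.841 kN.
ΣF_x = 0: no horizontal applied forces, so A_x = 0.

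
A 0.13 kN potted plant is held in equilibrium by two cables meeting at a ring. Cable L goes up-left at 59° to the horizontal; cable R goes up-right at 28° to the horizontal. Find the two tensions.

T_L = 0.1149 kN, T_R = 0.06705 kN

ΣF_x = 0: −T_L·cos59° + T_R·cos28° = 0 → T_R = 0.583317·T_L.
ΣF_y = 0: T_L·sin59° + T_R·sin28° = 0.13.
Substitute: T_L·(0.857167 + 0.583317·0.469472) = 0.13 → T_L = 0.114941 ≈ 0.1149 kN.
Then T_R = 0.583317 × 0.114941 = 0.06705 kN.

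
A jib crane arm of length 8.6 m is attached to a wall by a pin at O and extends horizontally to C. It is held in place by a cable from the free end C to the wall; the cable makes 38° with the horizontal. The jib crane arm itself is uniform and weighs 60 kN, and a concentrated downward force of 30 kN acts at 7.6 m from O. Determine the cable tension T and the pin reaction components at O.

ΣM about O: T·sin38°·8.6 − 60·4.3 − 30·7.6 = 0 → T = 486/(8.6·0.615661) = 91.7902 ≈ 91.79 kN.
ΣF_x = 0: O_x − T·cos38° = 0 → O_x = 91.7902 × 0.788011 = 72.33 kN.
ΣF_y = 0: O_y + T·sin38° − 60 − 30 = 0 → O_y = 90 − 91.7902 × 0.615661 = 33.49 kN.

T = 91.79 kN, O_x = 72.33 kN, O_y = 33.49 kN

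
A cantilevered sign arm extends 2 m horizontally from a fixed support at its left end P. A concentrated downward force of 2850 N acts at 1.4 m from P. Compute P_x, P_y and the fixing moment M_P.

P_x = 0, P_y = 2850 N, M_P = 3990 N·m

ΣF_x = 0: P_x = 0.
ΣF_y = 0: P_y − 2850 = 0 → P_y = 2850 N.
ΣM about P: M_P − 2850·1.4 = 0 → M_P = 3990 N·m.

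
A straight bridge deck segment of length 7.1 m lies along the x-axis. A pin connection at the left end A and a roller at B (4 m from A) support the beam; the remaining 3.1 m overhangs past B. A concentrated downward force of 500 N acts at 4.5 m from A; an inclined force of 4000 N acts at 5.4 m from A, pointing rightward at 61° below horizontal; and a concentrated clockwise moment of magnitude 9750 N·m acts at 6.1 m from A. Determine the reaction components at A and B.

A_x = -1939 N, A_y = -3724 N, B_y = 7723 N

ΣM about A: B_y·4 − 500·4.5 − 4000·sin61°·5.4 − 9750 = 0 → B_y = 30891.8/4 = 7722.95 ≈ 7723 N.
ΣF_y = 0: A_y + 7722.95 − 500 − 4000·sin61° = 0 → A_y = -3724 N.
ΣF_x = 0: A_x + 4000·cos61° = 0 → A_x = -1939 N.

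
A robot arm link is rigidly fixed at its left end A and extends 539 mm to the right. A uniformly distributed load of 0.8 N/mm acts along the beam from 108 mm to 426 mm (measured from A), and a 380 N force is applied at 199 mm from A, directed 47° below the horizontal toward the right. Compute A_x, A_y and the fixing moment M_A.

Resultant of the distributed load: 0.8 × 318 = 254.4 N at 267 mm from A.
ΣF_x = 0: A_x + 380·cos47° = 0 → A_x = -259.2 N.
ΣF_y = 0: A_y − 0.8·318 − 380·sin47° = 0 → A_y = 532.3 N.
ΣM about A: M_A − (0.8·318)·267 − 380·sin47°·199 = 0 → M_A = 123200 N·mm.

A_x = -259.2 N, A_y = 532.3 N, M_A = 123200 N·mm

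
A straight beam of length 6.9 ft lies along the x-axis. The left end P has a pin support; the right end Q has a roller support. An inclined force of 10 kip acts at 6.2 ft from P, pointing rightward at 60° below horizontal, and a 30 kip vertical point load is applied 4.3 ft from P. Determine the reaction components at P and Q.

P_x = -5.000 kip, P_y = 12.18 kip, Q_y = 26.48 kip

Taking moments about P: Q_y·6.9 − 10·sin60°·6.2 − 30·4.3 = 0 → Q_y = 182.694/6.9 = 26.4774 ≈ 26.48 kip.
ΣF_y = 0: P_y + 26.4774 − 10·sin60° − 30 = 0 → P_y = 12.18 kip.
ΣF_x = 0: P_x + 10·cos60° = 0 → P_x = -5.000 kip.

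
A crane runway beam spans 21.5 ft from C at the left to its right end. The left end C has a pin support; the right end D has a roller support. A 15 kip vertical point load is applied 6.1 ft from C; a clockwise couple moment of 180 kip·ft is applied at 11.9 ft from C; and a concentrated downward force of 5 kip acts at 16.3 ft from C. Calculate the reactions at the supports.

ΣM about C: D_y·21.5 − 15·6.1 − 180 − 5·16.3 = 0 → D_y = 353/21.5 = 16.4186 ≈ 16.42 kip.
ΣF_y = 0: C_y + 16.4186 − 15 − 5 = 0 → C_y = 3.581 kip.
ΣF_x = 0: no horizontal applied forces, so C_x = 0.

C_x = 0, C_y = 3.581 kip, D_y = 16.42 kip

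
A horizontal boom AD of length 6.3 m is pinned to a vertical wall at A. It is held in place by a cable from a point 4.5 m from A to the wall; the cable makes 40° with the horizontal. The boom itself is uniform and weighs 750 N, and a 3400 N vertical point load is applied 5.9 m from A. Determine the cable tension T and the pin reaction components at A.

ΣM about A: T·sin40°·4.5 − 750·3.15 − 3400·5.9 = 0 → T = 22422.5/(4.5·0.642788) = 7751.82 ≈ 7752 N.
ΣF_x = 0: A_x − T·cos40° = 0 → A_x = 7751.82 × 0.766044 = 5938 N.
ΣF_y = 0: A_y + T·sin40° − 750 − 3400 = 0 → A_y = 4150 − 7751.82 × 0.642788 = -832.8 N.

T = 7752 N, A_x = 5938 N, A_y = -832.8 N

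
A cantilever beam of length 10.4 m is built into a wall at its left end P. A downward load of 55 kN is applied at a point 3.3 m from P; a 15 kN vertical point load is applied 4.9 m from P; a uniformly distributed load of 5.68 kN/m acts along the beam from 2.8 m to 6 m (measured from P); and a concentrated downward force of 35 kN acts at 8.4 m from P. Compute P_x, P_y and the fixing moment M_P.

Resultant of the distributed load: 5.68 × 3.2 = 18.176 kN at 4.4 m from P.
ΣF_x = 0: P_x = 0.
ΣF_y = 0: P_y − 55 − 15 − 5.68·3.2 − 35 = 0 → P_y = 123.2 kN.
ΣM about P: M_P − 55·3.3 − 15·4.9 − (5.68·3.2)·4.4 − 35·8.4 = 0 → M_P = 629.0 kN·m.

P_x = 0, P_y = 123.2 kN, M_P = 629.0 kN·m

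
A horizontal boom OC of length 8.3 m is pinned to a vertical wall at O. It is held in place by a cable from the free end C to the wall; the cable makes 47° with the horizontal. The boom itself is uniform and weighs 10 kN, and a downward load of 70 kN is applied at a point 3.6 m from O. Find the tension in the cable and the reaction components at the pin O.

T = 48.35 kN, O_x = 32.98 kN, O_y = 44.64 kN

ΣM about O: T·sin47°·8.3 − 10·4.15 − 70·3.6 = 0 → T = 293.5/(8.3·0.731354) = 48.3507 ≈ 48.35 kN.
ΣF_x = 0: O_x − T·cos47° = 0 → O_x = 48.3507 × 0.681998 = 32.98 kN.
ΣF_y = 0: O_y + T·sin47° − 10 − 70 = 0 → O_y = 80 − 48.3507 × 0.731354 = 44.64 kN.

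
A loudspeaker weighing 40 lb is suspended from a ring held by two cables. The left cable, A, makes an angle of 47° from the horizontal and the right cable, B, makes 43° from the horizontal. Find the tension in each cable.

T_A = 29.25 lb, T_B = 27.28 lb

ΣF_x = 0: −T_A·cos47° + T_B·cos43° = 0 → T_B = 0.932515·T_A.
ΣF_y = 0: T_A·sin47° + T_B·sin43° = 40.
Substitute: T_A·(0.731354 + 0.932515·0.681998) = 40 → T_A = 29.2542 ≈ 29.25 lb.
Then T_B = 0.932515 × 29.2542 = 27.28 lb.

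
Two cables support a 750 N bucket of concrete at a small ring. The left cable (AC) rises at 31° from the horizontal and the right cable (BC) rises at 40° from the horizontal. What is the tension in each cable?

T_AC = 607.6 N, T_BC = 679.9 N

ΣF_x = 0: −T_AC·cos31° + T_BC·cos40° = 0 → T_BC = 1.11895·T_AC.
ΣF_y = 0: T_AC·sin31° + T_BC·sin40° = 750.
Substitute: T_AC·(0.515038 + 1.11895·0.642788) = 750 → T_AC = 607.639 ≈ 607.6 N.
Then T_BC = 1.11895 × 607.639 = 679.9 N.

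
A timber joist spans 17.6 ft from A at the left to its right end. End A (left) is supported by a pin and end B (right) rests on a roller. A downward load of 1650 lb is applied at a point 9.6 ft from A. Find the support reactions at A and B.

ΣM about A: B_y·17.6 − 1650·9.6 = 0 → B_y = 15840/17.6 = 900.0 lb.
ΣF_y = 0: A_y + 900 − 1650 = 0 → A_y = 750.0 lb.
ΣF_x = 0: no horizontal applied forces, so A_x = 0.

A_x = 0, A_y = 750.0 lb, B_y = 900.0 lb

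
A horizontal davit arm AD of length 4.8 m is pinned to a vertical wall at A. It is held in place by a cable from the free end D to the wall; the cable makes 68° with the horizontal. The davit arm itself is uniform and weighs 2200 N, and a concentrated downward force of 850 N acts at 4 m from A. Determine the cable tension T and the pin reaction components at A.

ΣM about A: T·sin68°·4.8 − 2200·2.4 − 850·4 = 0 → T = 8680/(4.8·0.927184) = 1950.35 ≈ 1950 N.
ΣF_x = 0: A_x − T·cos68° = 0 → A_x = 1950.35 × 0.374607 = 730.6 N.
ΣF_y = 0: A_y + T·sin68° − 2200 − 850 = 0 → A_y = 3050 − 1950.35 × 0.927184 = 1242 N.

T = 1950 N, A_x = 730.6 N, A_y = 1242 N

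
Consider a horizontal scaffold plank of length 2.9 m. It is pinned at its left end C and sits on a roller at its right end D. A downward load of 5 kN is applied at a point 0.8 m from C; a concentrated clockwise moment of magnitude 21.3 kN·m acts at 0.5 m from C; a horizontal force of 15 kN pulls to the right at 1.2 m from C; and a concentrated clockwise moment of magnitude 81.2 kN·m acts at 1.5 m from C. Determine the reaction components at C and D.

Moments about C: D_y·2.9 − 5·0.8 − 21.3 − 81.2 = 0 → D_y = 106.5/2.9 = 36.7241 ≈ 36.72 kN.
ΣF_y = 0: C_y + 36.7241 − 5 = 0 → C_y = -31.72 kN.
ΣF_x = 0: C_x + 15 = 0 → C_x = -15.00 kN.

C_x = -15.00 kN, C_y = -31.72 kN, D_y = 36.72 kN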